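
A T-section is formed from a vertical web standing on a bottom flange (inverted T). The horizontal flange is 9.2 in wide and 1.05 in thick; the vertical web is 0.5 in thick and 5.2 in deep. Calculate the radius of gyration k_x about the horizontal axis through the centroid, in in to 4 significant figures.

Decompose the section into non-overlapping parts with the origin at the bottom-left of its bounding rectangle.
Flange: 9.2 × 1.05, A = 9.66 in², y = 0.525 in, Ī = 0.887513 in⁴.
Web: 0.5 × 5.2, A = 2.6 in², y = 3.65 in, Ī = 5.85867 in⁴.
Centroid: ȳ = ΣA·y / ΣA = 1.18772 in.
Transfer each piece to the horizontal axis through the centroid using Ī + A·d² with d = y − 1.18772:
  flange: d = -0.662724 in → contributes +5.13022 in⁴
  web: d = 2.46228 in → contributes +21.622 in⁴
Total I = 26.7522 in⁴.
Radius of gyration: k = √(I/A) = √(26.7522 / 12.26) = 1.47718 in.

k_x ≈ 1.477 in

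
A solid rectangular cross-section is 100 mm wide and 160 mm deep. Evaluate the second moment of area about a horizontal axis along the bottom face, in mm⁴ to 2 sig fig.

The section: 100 × 160, A = 16 000 mm², y = 80 mm, Ī = 34 133 333 mm⁴.
Transfer it to the base of the section using Ī + A·d² with d = y − 0:
  the section: d = 80 mm → contributes +136 533 333 mm⁴
Total I = 136 533 333 mm⁴.

I_base ≈ 1.4 × 10⁸ mm⁴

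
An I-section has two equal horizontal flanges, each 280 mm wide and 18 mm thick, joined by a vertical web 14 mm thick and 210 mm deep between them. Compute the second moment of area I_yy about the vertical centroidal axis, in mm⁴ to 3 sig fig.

I_yy ≈ 6.59 × 10⁷ mm⁴

Split into non-overlapping primitives; take the origin at the lower-left of the bounding box.
Bottom flange: 280 × 18, A = 5 040 mm², x = 140 mm, Ī = 32 928 000 mm⁴.
Web: 14 × 210, A = 2 940 mm², x = 140 mm, Ī = 48 020 mm⁴.
Top flange: 280 × 18, A = 5 040 mm², x = 140 mm, Ī = 32 928 000 mm⁴.
By symmetry the centroid is at mid-width, x̄ = 140 mm.
All pieces are centred on the vertical centroidal axis, so I = ΣĪ = 65 904 020 mm⁴.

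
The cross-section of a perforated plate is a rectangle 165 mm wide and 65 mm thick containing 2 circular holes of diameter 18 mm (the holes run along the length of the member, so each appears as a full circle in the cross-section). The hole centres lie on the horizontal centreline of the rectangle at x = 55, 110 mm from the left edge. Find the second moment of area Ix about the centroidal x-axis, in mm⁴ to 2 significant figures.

Split into non-overlapping primitives; take the origin at the lower-left of the bounding box.
Plate: 165 × 65, A = 10 725 mm², y = 32.5 mm, Ī = 3 776 094 mm⁴.
Hole 1 (subtracted): ⌀18, A = 254.5 mm², y = 32.5 mm, Ī = 5 153 mm⁴.
Hole 2 (subtracted): ⌀18, A = 254.5 mm², y = 32.5 mm, Ī = 5 153 mm⁴.
By symmetry the centroid is at mid-height, ȳ = 32.5 mm.
All pieces are centred on the centroidal x-axis, so I = ΣĪ (holes subtracted) = 3 765 788 mm⁴.

Ix ≈ 3.8 × 10⁶ mm⁴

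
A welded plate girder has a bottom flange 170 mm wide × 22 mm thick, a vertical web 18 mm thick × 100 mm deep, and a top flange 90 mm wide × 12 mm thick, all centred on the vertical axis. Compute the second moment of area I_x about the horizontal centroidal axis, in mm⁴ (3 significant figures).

Treat the section as a set of non-overlapping primitives; coordinates are from the bounding-box lower-left.
Bottom plate: 170 × 22, A = 3 740 mm², y = 11 mm, Ī = 150 847 mm⁴.
Web plate: 18 × 100, A = 1 800 mm², y = 72 mm, Ī = 1 500 000 mm⁴.
Top plate: 90 × 12, A = 1 080 mm², y = 128 mm, Ī = 12 960 mm⁴.
Centroid: ȳ = ΣA·y / ΣA = 46.674 mm.
Transfer each piece to the horizontal centroidal axis using Ī + A·d² with d = y − 46.674:
  bottom plate: d = -35.674 mm → contributes +4 910 423 mm⁴
  web plate: d = 25.326 mm → contributes +2 654 557 mm⁴
  top plate: d = 81.326 mm → contributes +7 156 042 mm⁴
Total I = 14 721 022 mm⁴.

I_x ≈ 1.47 × 10⁷ mm⁴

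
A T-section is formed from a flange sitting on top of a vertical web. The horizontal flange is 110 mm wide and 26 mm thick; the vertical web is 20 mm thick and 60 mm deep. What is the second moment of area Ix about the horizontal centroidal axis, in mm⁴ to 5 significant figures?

Ix ≈ 2.0841 × 10⁶ mm⁴

Break the section into simple shapes (no overlaps), measuring from the bottom-left corner of the bounding box.
Flange: 110 × 26, A = 2 860 mm², y = 73 mm, Ī = 161113.3 mm⁴.
Web: 20 × 60, A = 1 200 mm², y = 30 mm, Ī = 360 000 mm⁴.
Centroid: ȳ = ΣA·y / ΣA = 60.29064 mm.
Transfer each piece to the horizontal centroidal axis using Ī + A·d² with d = y − 60.29064:
  flange: d = 12.70936 mm → contributes +623082.9 mm⁴
  web: d = -30.29064 mm → contributes +1 461 027 mm⁴
Total I = 2 084 110 mm⁴.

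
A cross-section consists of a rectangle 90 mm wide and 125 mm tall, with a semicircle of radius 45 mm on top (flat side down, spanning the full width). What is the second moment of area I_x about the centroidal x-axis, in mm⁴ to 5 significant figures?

I_x ≈ 3.1609 × 10⁷ mm⁴

Break the section into simple shapes (no overlaps), measuring from the bottom-left corner of the bounding box.
Rectangular body: 90 × 125, A = 11 250 mm², y = 62.5 mm, Ī = 14 648 438 mm⁴.
Semicircular cap: semicircle r = 45, A = 3180.863 mm², y = 144.0986 mm, Ī = 450072.1 mm⁴.
Centroid: ȳ = ΣA·y / ΣA = 80.48603 mm.
Transfer each piece to the centroidal x-axis using Ī + A·d² with d = y − 80.48603:
  rectangular body: d = -17.98603 mm → contributes +18 287 781 mm⁴
  semicircular cap: d = 63.61256 mm → contributes +13 321 618 mm⁴
Total I = 31 609 399 mm⁴.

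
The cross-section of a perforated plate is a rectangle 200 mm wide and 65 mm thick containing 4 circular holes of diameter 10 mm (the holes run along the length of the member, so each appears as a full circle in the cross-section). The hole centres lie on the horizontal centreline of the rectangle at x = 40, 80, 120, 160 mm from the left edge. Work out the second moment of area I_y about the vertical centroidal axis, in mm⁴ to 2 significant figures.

Break the section into simple shapes (no overlaps), measuring from the bottom-left corner of the bounding box.
Plate: 200 × 65, A = 13 000 mm², x = 100 mm, Ī = 43 333 333 mm⁴.
Hole 1 (subtracted): ⌀10, A = 78.54 mm², x = 40 mm, Ī = 490.9 mm⁴.
Hole 2 (subtracted): ⌀10, A = 78.54 mm², x = 80 mm, Ī = 490.9 mm⁴.
Hole 3 (subtracted): ⌀10, A = 78.54 mm², x = 120 mm, Ī = 490.9 mm⁴.
Hole 4 (subtracted): ⌀10, A = 78.54 mm², x = 160 mm, Ī = 490.9 mm⁴.
By symmetry the centroid is at mid-width, x̄ = 100 mm.
Transfer each piece to the vertical centroidal axis using Ī + A·d² with d = x − 100:
  plate: d = 0 mm → contributes +43 333 333 mm⁴
  hole 1: d = -60 mm → contributes −283 234 mm⁴
  hole 2: d = -20 mm → contributes −31 907 mm⁴
  hole 3: d = 20 mm → contributes −31 907 mm⁴
  hole 4: d = 60 mm → contributes −283 234 mm⁴
Total I = 42 703 051 mm⁴.

I_y ≈ 4.3 × 10⁷ mm⁴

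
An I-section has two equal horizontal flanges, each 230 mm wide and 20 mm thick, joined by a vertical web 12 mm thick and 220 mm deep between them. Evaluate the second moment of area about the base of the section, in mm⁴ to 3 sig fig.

Break the section into simple shapes (no overlaps), measuring from the bottom-left corner of the bounding box.
Bottom flange: 230 × 20, A = 4 600 mm², y = 10 mm, Ī = 153 333 mm⁴.
Web: 12 × 220, A = 2 640 mm², y = 130 mm, Ī = 10 648 000 mm⁴.
Top flange: 230 × 20, A = 4 600 mm², y = 250 mm, Ī = 153 333 mm⁴.
Transfer each piece to the bottom edge using Ī + A·d² with d = y − 0:
  bottom flange: d = 10 mm → contributes +613 333 mm⁴
  web: d = 130 mm → contributes +55 264 000 mm⁴
  top flange: d = 250 mm → contributes +287 653 333 mm⁴
Total I = 343 530 667 mm⁴.

I_base ≈ 3.44 × 10⁸ mm⁴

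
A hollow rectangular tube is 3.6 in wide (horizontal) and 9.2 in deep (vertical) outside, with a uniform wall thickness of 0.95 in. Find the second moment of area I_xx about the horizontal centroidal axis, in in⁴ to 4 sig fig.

Treat the section as a set of non-overlapping primitives; coordinates are from the bounding-box lower-left.
Outer rectangle: 3.6 × 9.2, A = 33.12 in², y = 4.6 in, Ī = 233.606 in⁴.
Inner void (subtracted): 1.7 × 7.3, A = 12.41 in², y = 4.6 in, Ī = 55.1107 in⁴.
By symmetry the centroid is at mid-height, ȳ = 4.6 in.
All pieces are centred on the horizontal centroidal axis, so I = ΣĪ (holes subtracted) = 178.496 in⁴.

I_xx ≈ 178.5 in⁴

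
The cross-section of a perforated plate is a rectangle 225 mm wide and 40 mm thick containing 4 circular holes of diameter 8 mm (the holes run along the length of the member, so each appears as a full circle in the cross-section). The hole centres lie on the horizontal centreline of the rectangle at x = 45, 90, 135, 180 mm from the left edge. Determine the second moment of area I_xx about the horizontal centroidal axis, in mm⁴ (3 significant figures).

I_xx ≈ 1.20 × 10⁶ mm⁴

Split into non-overlapping primitives; take the origin at the lower-left of the bounding box.
Plate: 225 × 40, A = 9 000 mm², y = 20 mm, Ī = 1 200 000 mm⁴.
Hole 1 (subtracted): ⌀8, A = 50.265 mm², y = 20 mm, Ī = 201.06 mm⁴.
Hole 2 (subtracted): ⌀8, A = 50.265 mm², y = 20 mm, Ī = 201.06 mm⁴.
Hole 3 (subtracted): ⌀8, A = 50.265 mm², y = 20 mm, Ī = 201.06 mm⁴.
Hole 4 (subtracted): ⌀8, A = 50.265 mm², y = 20 mm, Ī = 201.06 mm⁴.
By symmetry the centroid is at mid-height, ȳ = 20 mm.
All pieces are centred on the horizontal centroidal axis, so I = ΣĪ (holes subtracted) = 1 199 196 mm⁴.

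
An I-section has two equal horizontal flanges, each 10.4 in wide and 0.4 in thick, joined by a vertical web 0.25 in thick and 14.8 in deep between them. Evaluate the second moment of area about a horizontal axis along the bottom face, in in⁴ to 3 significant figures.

I_base ≈ 1280 in⁴

Split into non-overlapping primitives; take the origin at the lower-left of the bounding box.
Bottom flange: 10.4 × 0.4, A = 4.16 in², y = 0.2 in, Ī = 0.055467 in⁴.
Web: 0.25 × 14.8, A = 3.7 in², y = 7.8 in, Ī = 67.537 in⁴.
Top flange: 10.4 × 0.4, A = 4.16 in², y = 15.4 in, Ī = 0.055467 in⁴.
Transfer each piece to the bottom edge using Ī + A·d² with d = y − 0:
  bottom flange: d = 0.2 in → contributes +0.22187 in⁴
  web: d = 7.8 in → contributes +292.65 in⁴
  top flange: d = 15.4 in → contributes +986.64 in⁴
Total I = 1279.5 in⁴.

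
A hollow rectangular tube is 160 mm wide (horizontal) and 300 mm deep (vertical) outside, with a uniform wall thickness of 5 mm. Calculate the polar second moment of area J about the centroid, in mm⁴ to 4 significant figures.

J ≈ 7.598 × 10⁷ mm⁴

Split into non-overlapping primitives; take the origin at the lower-left of the bounding box.
Outer rectangle: 160 × 300, A = 48 000 mm², y = 150 mm, Ī = 360 000 000 mm⁴.
Inner void (subtracted): 150 × 290, A = 43 500 mm², y = 150 mm, Ī = 304 862 500 mm⁴.
By symmetry the centroid is at mid-height, ȳ = 150 mm.
All pieces are centred on the centroidal x-axis, so I = ΣĪ (holes subtracted) = 55 137 500 mm⁴.
Repeating about the centroidal y-axis gives I_y = 20 837 500 mm⁴.
Polar second moment: J = I_x + I_y = 75 975 000 mm⁴.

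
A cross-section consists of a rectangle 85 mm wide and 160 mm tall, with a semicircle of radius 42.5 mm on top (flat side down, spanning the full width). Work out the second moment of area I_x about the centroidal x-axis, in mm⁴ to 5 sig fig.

Break the section into simple shapes (no overlaps), measuring from the bottom-left corner of the bounding box.
Rectangular body: 85 × 160, A = 13 600 mm², y = 80 mm, Ī = 29 013 333 mm⁴.
Semicircular cap: semicircle r = 42.5, A = 2837.251 mm², y = 178.0376 mm, Ī = 358086.4 mm⁴.
Centroid: ȳ = ΣA·y / ΣA = 96.92236 mm.
Transfer each piece to the centroidal x-axis using Ī + A·d² with d = y − 96.92236:
  rectangular body: d = -16.92236 mm → contributes +32 907 917 mm⁴
  semicircular cap: d = 81.1152 mm → contributes +19 026 275 mm⁴
Total I = 51 934 192 mm⁴.

I_x ≈ 5.1934 × 10⁷ mm⁴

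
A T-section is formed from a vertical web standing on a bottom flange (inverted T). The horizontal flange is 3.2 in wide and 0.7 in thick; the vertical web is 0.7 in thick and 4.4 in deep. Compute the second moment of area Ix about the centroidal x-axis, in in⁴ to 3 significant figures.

Ix ≈ 13.5 in⁴

Treat the section as a set of non-overlapping primitives; coordinates are from the bounding-box lower-left.
Flange: 3.2 × 0.7, A = 2.24 in², y = 0.35 in, Ī = 0.091467 in⁴.
Web: 0.7 × 4.4, A = 3.08 in², y = 2.9 in, Ī = 4.9691 in⁴.
Centroid: ȳ = ΣA·y / ΣA = 1.8263 in.
Transfer each piece to the centroidal x-axis using Ī + A·d² with d = y − 1.8263:
  flange: d = -1.4763 in → contributes +4.9736 in⁴
  web: d = 1.0737 in → contributes +8.5197 in⁴
Total I = 13.493 in⁴.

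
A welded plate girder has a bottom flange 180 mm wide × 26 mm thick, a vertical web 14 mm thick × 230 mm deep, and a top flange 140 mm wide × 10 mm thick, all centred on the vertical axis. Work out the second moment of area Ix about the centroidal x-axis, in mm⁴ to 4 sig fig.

Ix ≈ 9.133 × 10⁷ mm⁴

Decompose the section into non-overlapping parts with the origin at the bottom-left of its bounding rectangle.
Bottom plate: 180 × 26, A = 4 680 mm², y = 13 mm, Ī = 263 640 mm⁴.
Web plate: 14 × 230, A = 3 220 mm², y = 141 mm, Ī = 14 194 833 mm⁴.
Top plate: 140 × 10, A = 1 400 mm², y = 261 mm, Ī = 11666.7 mm⁴.
Centroid: ȳ = ΣA·y / ΣA = 94.6516 mm.
Transfer each piece to the centroidal x-axis using Ī + A·d² with d = y − 94.6516:
  bottom plate: d = -81.6516 mm → contributes +31 465 134 mm⁴
  web plate: d = 46.3484 mm → contributes +21 111 950 mm⁴
  top plate: d = 166.348 mm → contributes +38 752 167 mm⁴
Total I = 91 329 251 mm⁴.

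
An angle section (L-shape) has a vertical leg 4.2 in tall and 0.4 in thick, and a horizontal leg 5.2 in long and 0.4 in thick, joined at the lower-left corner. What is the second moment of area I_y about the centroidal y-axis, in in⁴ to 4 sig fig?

Split into non-overlapping primitives; take the origin at the lower-left of the bounding box.
Vertical leg: 0.4 × 4.2, A = 1.68 in², x = 0.2 in, Ī = 0.0224 in⁴.
Horizontal leg (remainder): 4.8 × 0.4, A = 1.92 in², x = 2.8 in, Ī = 3.6864 in⁴.
Centroid: x̄ = ΣA·x / ΣA = 1.58667 in.
Transfer each piece to the centroidal y-axis using Ī + A·d² with d = x − 1.58667:
  vertical leg: d = -1.38667 in → contributes +3.25278 in⁴
  horizontal leg (remainder): d = 1.21333 in → contributes +6.51298 in⁴
Total I = 9.76576 in⁴.

I_y ≈ 9.766 in⁴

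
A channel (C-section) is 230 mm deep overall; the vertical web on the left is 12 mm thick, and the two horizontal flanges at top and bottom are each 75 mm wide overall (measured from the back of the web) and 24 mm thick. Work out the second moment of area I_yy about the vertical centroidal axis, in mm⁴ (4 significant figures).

Decompose the section into non-overlapping parts with the origin at the bottom-left of its bounding rectangle.
Web: 12 × 230, A = 2 760 mm², x = 6 mm, Ī = 33 120 mm⁴.
Top flange (beyond web): 63 × 24, A = 1 512 mm², x = 43.5 mm, Ī = 500 094 mm⁴.
Bottom flange (beyond web): 63 × 24, A = 1 512 mm², x = 43.5 mm, Ī = 500 094 mm⁴.
Centroid: x̄ = ΣA·x / ΣA = 25.6058 mm.
Transfer each piece to the vertical centroidal axis using Ī + A·d² with d = x − 25.6058:
  web: d = -19.6058 mm → contributes +1 094 030 mm⁴
  top flange (beyond web): d = 17.8942 mm → contributes +984 240 mm⁴
  bottom flange (beyond web): d = 17.8942 mm → contributes +984 240 mm⁴
Total I = 3 062 509 mm⁴.

I_yy ≈ 3.063 × 10⁶ mm⁴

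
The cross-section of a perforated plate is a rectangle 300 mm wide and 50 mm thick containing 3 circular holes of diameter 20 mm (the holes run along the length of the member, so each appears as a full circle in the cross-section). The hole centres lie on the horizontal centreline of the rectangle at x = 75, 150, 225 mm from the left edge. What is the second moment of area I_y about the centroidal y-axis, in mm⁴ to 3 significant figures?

Split into non-overlapping primitives; take the origin at the lower-left of the bounding box.
Plate: 300 × 50, A = 15 000 mm², x = 150 mm, Ī = 112 500 000 mm⁴.
Hole 1 (subtracted): ⌀20, A = 314.16 mm², x = 75 mm, Ī = 7 854 mm⁴.
Hole 2 (subtracted): ⌀20, A = 314.16 mm², x = 150 mm, Ī = 7 854 mm⁴.
Hole 3 (subtracted): ⌀20, A = 314.16 mm², x = 225 mm, Ī = 7 854 mm⁴.
By symmetry the centroid is at mid-width, x̄ = 150 mm.
Transfer each piece to the centroidal y-axis using Ī + A·d² with d = x − 150:
  plate: d = 0 mm → contributes +112 500 000 mm⁴
  hole 1: d = -75 mm → contributes −1 775 000 mm⁴
  hole 2: d = 0 mm → contributes −7 854 mm⁴
  hole 3: d = 75 mm → contributes −1 775 000 mm⁴
Total I = 108 942 146 mm⁴.

I_y ≈ 1.09 × 10⁸ mm⁴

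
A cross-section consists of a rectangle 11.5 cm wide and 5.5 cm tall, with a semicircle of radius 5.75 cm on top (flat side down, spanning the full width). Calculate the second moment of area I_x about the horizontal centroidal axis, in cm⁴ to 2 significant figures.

I_x ≈ 1000 cm⁴

Split into non-overlapping primitives; take the origin at the lower-left of the bounding box.
Rectangular body: 11.5 × 5.5, A = 63.25 cm², y = 2.75 cm, Ī = 159.4 cm⁴.
Semicircular cap: semicircle r = 5.75, A = 51.93 cm², y = 7.94 cm, Ī = 120 cm⁴.
Centroid: ȳ = ΣA·y / ΣA = 5.09 cm.
Transfer each piece to the horizontal centroidal axis using Ī + A·d² with d = y − 5.09:
  rectangular body: d = -2.34 cm → contributes +505.8 cm⁴
  semicircular cap: d = 2.85 cm → contributes +541.9 cm⁴
Total I = 1 048 cm⁴.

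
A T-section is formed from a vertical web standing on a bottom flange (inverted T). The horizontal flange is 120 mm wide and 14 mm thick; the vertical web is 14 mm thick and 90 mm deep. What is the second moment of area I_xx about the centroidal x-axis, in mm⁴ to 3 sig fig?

I_xx ≈ 2.82 × 10⁶ mm⁴

Break the section into simple shapes (no overlaps), measuring from the bottom-left corner of the bounding box.
Flange: 120 × 14, A = 1 680 mm², y = 7 mm, Ī = 27 440 mm⁴.
Web: 14 × 90, A = 1 260 mm², y = 59 mm, Ī = 850 500 mm⁴.
Centroid: ȳ = ΣA·y / ΣA = 29.286 mm.
Transfer each piece to the centroidal x-axis using Ī + A·d² with d = y − 29.286:
  flange: d = -22.286 mm → contributes +861 817 mm⁴
  web: d = 29.714 mm → contributes +1 963 003 mm⁴
Total I = 2 824 820 mm⁴.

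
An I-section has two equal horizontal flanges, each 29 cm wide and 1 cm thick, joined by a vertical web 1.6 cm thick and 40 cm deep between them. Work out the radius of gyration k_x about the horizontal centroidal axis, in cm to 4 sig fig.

k_x ≈ 16.42 cm

Split into non-overlapping primitives; take the origin at the lower-left of the bounding box.
Bottom flange: 29 × 1, A = 29 cm², y = 0.5 cm, Ī = 2.41667 cm⁴.
Web: 1.6 × 40, A = 64 cm², y = 21 cm, Ī = 8533.33 cm⁴.
Top flange: 29 × 1, A = 29 cm², y = 41.5 cm, Ī = 2.41667 cm⁴.
By symmetry the centroid is at mid-height, ȳ = 21 cm.
Transfer each piece to the horizontal centroidal axis using Ī + A·d² with d = y − 21:
  bottom flange: d = -20.5 cm → contributes +12189.7 cm⁴
  web: d = 0 cm → contributes +8533.33 cm⁴
  top flange: d = 20.5 cm → contributes +12189.7 cm⁴
Total I = 32912.7 cm⁴.
Radius of gyration: k = √(I/A) = √(32912.7 / 122) = 16.4249 cm.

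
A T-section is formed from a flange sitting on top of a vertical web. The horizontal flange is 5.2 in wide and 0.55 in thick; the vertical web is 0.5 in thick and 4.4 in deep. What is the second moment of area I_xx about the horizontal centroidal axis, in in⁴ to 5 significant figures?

I_xx ≈ 11.239 in⁴

Treat the section as a set of non-overlapping primitives; coordinates are from the bounding-box lower-left.
Flange: 5.2 × 0.55, A = 2.86 in², y = 4.675 in, Ī = 0.07209583 in⁴.
Web: 0.5 × 4.4, A = 2.2 in², y = 2.2 in, Ī = 3.549333 in⁴.
Centroid: ȳ = ΣA·y / ΣA = 3.598913 in.
Transfer each piece to the horizontal centroidal axis using Ī + A·d² with d = y − 3.598913:
  flange: d = 1.076087 in → contributes +3.38387 in⁴
  web: d = -1.398913 in → contributes +7.85464 in⁴
Total I = 11.23851 in⁴.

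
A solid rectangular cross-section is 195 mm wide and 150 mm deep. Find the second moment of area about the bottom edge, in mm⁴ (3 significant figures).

The section: 195 × 150, A = 29 250 mm², y = 75 mm, Ī = 54 843 750 mm⁴.
Transfer it to the base of the section using Ī + A·d² with d = y − 0:
  the section: d = 75 mm → contributes +219 375 000 mm⁴
Total I = 219 375 000 mm⁴.

I_base ≈ 2.19 × 10⁸ mm⁴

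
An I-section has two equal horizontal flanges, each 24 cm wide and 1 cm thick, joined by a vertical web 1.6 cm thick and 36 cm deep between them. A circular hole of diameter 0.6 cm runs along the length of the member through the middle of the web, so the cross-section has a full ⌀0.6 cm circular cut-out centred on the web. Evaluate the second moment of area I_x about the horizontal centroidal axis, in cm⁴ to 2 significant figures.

Treat the section as a set of non-overlapping primitives; coordinates are from the bounding-box lower-left.
Bottom flange: 24 × 1, A = 24 cm², y = 0.5 cm, Ī = 2 cm⁴.
Web: 1.6 × 36, A = 57.6 cm², y = 19 cm, Ī = 6 221 cm⁴.
Top flange: 24 × 1, A = 24 cm², y = 37.5 cm, Ī = 2 cm⁴.
Hole (subtracted): ⌀0.6, A = 0.2827 cm², y = 19 cm, Ī = 0.006362 cm⁴.
By symmetry the centroid is at mid-height, ȳ = 19 cm.
Transfer each piece to the horizontal centroidal axis using Ī + A·d² with d = y − 19:
  bottom flange: d = -18.5 cm → contributes +8 216 cm⁴
  web: d = 0 cm → contributes +6 221 cm⁴
  top flange: d = 18.5 cm → contributes +8 216 cm⁴
  hole: d = 0 cm → contributes −0.006362 cm⁴
Total I = 22 653 cm⁴.

I_x ≈ 2.3 × 10⁴ cm⁴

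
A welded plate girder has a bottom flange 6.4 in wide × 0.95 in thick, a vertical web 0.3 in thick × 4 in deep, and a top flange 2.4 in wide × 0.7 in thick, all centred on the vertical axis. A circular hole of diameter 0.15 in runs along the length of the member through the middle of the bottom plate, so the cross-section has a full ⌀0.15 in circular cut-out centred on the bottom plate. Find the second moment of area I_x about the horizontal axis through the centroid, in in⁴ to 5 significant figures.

Split into non-overlapping primitives; take the origin at the lower-left of the bounding box.
Bottom plate: 6.4 × 0.95, A = 6.08 in², y = 0.475 in, Ī = 0.4572667 in⁴.
Web plate: 0.3 × 4, A = 1.2 in², y = 2.95 in, Ī = 1.6 in⁴.
Top plate: 2.4 × 0.7, A = 1.68 in², y = 5.3 in, Ī = 0.0686 in⁴.
Hole (subtracted): ⌀0.15, A = 0.01767146 in², y = 0.475 in, Ī = 0.00002485049 in⁴.
Centroid: ȳ = ΣA·y / ΣA = 1.713604 in.
Transfer each piece to the horizontal axis through the centroid using Ī + A·d² with d = y − 1.713604:
  bottom plate: d = -1.238604 in → contributes +9.78483 in⁴
  web plate: d = 1.236396 in → contributes +3.434411 in⁴
  top plate: d = 3.586396 in → contributes +21.67716 in⁴
  hole: d = -1.238604 in → contributes −0.02713532 in⁴
Total I = 34.86927 in⁴.

I_x ≈ 34.869 in⁴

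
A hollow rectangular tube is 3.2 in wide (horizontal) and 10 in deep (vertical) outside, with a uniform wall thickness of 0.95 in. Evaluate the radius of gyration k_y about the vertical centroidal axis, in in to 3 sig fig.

Break the section into simple shapes (no overlaps), measuring from the bottom-left corner of the bounding box.
Outer rectangle: 3.2 × 10, A = 32 in², x = 1.6 in, Ī = 27.307 in⁴.
Inner void (subtracted): 1.3 × 8.1, A = 10.53 in², x = 1.6 in, Ī = 1.483 in⁴.
By symmetry the centroid is at mid-width, x̄ = 1.6 in.
All pieces are centred on the vertical centroidal axis, so I = ΣĪ (holes subtracted) = 25.824 in⁴.
Radius of gyration: k = √(I/A) = √(25.824 / 21.47) = 1.0967 in.

k_y ≈ 1.10 in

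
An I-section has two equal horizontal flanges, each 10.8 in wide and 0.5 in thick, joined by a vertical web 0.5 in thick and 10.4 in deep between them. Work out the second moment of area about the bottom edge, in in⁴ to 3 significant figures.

I_base ≈ 888 in⁴

Split into non-overlapping primitives; take the origin at the lower-left of the bounding box.
Bottom flange: 10.8 × 0.5, A = 5.4 in², y = 0.25 in, Ī = 0.1125 in⁴.
Web: 0.5 × 10.4, A = 5.2 in², y = 5.7 in, Ī = 46.869 in⁴.
Top flange: 10.8 × 0.5, A = 5.4 in², y = 11.15 in, Ī = 0.1125 in⁴.
Transfer each piece to the base of the section using Ī + A·d² with d = y − 0:
  bottom flange: d = 0.25 in → contributes +0.45 in⁴
  web: d = 5.7 in → contributes +215.82 in⁴
  top flange: d = 11.15 in → contributes +671.45 in⁴
Total I = 887.72 in⁴.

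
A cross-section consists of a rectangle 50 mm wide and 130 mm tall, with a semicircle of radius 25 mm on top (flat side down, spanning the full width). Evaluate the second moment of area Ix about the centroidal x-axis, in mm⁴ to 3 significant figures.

Treat the section as a set of non-overlapping primitives; coordinates are from the bounding-box lower-left.
Rectangular body: 50 × 130, A = 6 500 mm², y = 65 mm, Ī = 9 154 167 mm⁴.
Semicircular cap: semicircle r = 25, A = 981.75 mm², y = 140.61 mm, Ī = 42 874 mm⁴.
Centroid: ȳ = ΣA·y / ΣA = 74.922 mm.
Transfer each piece to the centroidal x-axis using Ī + A·d² with d = y − 74.922:
  rectangular body: d = -9.9215 mm → contributes +9 794 004 mm⁴
  semicircular cap: d = 65.689 mm → contributes +4 279 135 mm⁴
Total I = 14 073 139 mm⁴.

Ix ≈ 1.41 × 10⁷ mm⁴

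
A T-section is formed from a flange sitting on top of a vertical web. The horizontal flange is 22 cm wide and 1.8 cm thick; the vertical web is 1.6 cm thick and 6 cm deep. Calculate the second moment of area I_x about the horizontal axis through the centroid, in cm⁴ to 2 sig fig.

Break the section into simple shapes (no overlaps), measuring from the bottom-left corner of the bounding box.
Flange: 22 × 1.8, A = 39.6 cm², y = 6.9 cm, Ī = 10.69 cm⁴.
Web: 1.6 × 6, A = 9.6 cm², y = 3 cm, Ī = 28.8 cm⁴.
Centroid: ȳ = ΣA·y / ΣA = 6.139 cm.
Transfer each piece to the horizontal axis through the centroid using Ī + A·d² with d = y − 6.139:
  flange: d = 0.761 cm → contributes +33.62 cm⁴
  web: d = -3.139 cm → contributes +123.4 cm⁴
Total I = 157 cm⁴.

I_x ≈ 160 cm⁴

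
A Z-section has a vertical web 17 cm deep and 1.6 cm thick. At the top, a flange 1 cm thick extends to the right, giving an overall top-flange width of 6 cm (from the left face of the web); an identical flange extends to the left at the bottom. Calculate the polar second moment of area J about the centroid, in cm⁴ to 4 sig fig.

J ≈ 1318 cm⁴

Treat the section as a set of non-overlapping primitives; coordinates are from the bounding-box lower-left.
Web: 1.6 × 17, A = 27.2 cm², y = 8.5 cm, Ī = 655.067 cm⁴.
Top flange (beyond web): 4.4 × 1, A = 4.4 cm², y = 16.5 cm, Ī = 0.366667 cm⁴.
Bottom flange (beyond web): 4.4 × 1, A = 4.4 cm², y = 0.5 cm, Ī = 0.366667 cm⁴.
Centroid: ȳ = ΣA·y / ΣA = 8.5 cm.
Transfer each piece to the centroidal x-axis using Ī + A·d² with d = y − 8.5:
  web: d = 0 cm → contributes +655.067 cm⁴
  top flange (beyond web): d = 8 cm → contributes +281.967 cm⁴
  bottom flange (beyond web): d = -8 cm → contributes +281.967 cm⁴
Total I = 1 219 cm⁴.
For the y-axis: x̄ = 5.2 cm.
Repeating about the centroidal y-axis gives I_y = 99.2 cm⁴.
Polar second moment: J = I_x + I_y = 1318.2 cm⁴.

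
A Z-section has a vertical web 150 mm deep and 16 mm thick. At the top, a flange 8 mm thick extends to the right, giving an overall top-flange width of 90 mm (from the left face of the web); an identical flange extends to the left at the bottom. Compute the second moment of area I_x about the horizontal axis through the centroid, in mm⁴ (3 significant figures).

Decompose the section into non-overlapping parts with the origin at the bottom-left of its bounding rectangle.
Web: 16 × 150, A = 2 400 mm², y = 75 mm, Ī = 4 500 000 mm⁴.
Top flange (beyond web): 74 × 8, A = 592 mm², y = 146 mm, Ī = 3157.3 mm⁴.
Bottom flange (beyond web): 74 × 8, A = 592 mm², y = 4 mm, Ī = 3157.3 mm⁴.
Centroid: ȳ = ΣA·y / ΣA = 75 mm.
Transfer each piece to the horizontal axis through the centroid using Ī + A·d² with d = y − 75:
  web: d = 0 mm → contributes +4 500 000 mm⁴
  top flange (beyond web): d = 71 mm → contributes +2 987 429 mm⁴
  bottom flange (beyond web): d = -71 mm → contributes +2 987 429 mm⁴
Total I = 10 474 859 mm⁴.

I_x ≈ 1.05 × 10⁷ mm⁴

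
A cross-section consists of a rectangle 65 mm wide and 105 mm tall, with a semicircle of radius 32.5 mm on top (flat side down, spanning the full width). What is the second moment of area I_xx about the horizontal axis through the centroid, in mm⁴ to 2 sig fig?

I_xx ≈ 1.2 × 10⁷ mm⁴

Treat the section as a set of non-overlapping primitives; coordinates are from the bounding-box lower-left.
Rectangular body: 65 × 105, A = 6 825 mm², y = 52.5 mm, Ī = 6 270 469 mm⁴.
Semicircular cap: semicircle r = 32.5, A = 1 659 mm², y = 118.8 mm, Ī = 122 452 mm⁴.
Centroid: ȳ = ΣA·y / ΣA = 65.46 mm.
Transfer each piece to the horizontal axis through the centroid using Ī + A·d² with d = y − 65.46:
  rectangular body: d = -12.96 mm → contributes +7 417 565 mm⁴
  semicircular cap: d = 53.33 mm → contributes +4 841 081 mm⁴
Total I = 12 258 646 mm⁴.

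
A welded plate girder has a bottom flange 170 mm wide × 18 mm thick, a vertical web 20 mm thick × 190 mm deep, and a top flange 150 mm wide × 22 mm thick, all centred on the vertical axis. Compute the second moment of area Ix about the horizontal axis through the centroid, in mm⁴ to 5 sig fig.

Break the section into simple shapes (no overlaps), measuring from the bottom-left corner of the bounding box.
Bottom plate: 170 × 18, A = 3 060 mm², y = 9 mm, Ī = 82 620 mm⁴.
Web plate: 20 × 190, A = 3 800 mm², y = 113 mm, Ī = 11 431 667 mm⁴.
Top plate: 150 × 22, A = 3 300 mm², y = 219 mm, Ī = 133 100 mm⁴.
Centroid: ȳ = ΣA·y / ΣA = 116.1063 mm.
Transfer each piece to the horizontal axis through the centroid using Ī + A·d² with d = y − 116.1063:
  bottom plate: d = -107.1063 mm → contributes +35 186 204 mm⁴
  web plate: d = -3.106299 mm → contributes +11 468 333 mm⁴
  top plate: d = 102.8937 mm → contributes +35 070 575 mm⁴
Total I = 81 725 112 mm⁴.

Ix ≈ 8.1725 × 10⁷ mm⁴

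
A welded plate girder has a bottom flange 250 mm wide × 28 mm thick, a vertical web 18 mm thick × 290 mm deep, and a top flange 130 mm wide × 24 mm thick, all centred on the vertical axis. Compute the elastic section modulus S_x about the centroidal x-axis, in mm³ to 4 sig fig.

Break the section into simple shapes (no overlaps), measuring from the bottom-left corner of the bounding box.
Bottom plate: 250 × 28, A = 7 000 mm², y = 14 mm, Ī = 457 333 mm⁴.
Web plate: 18 × 290, A = 5 220 mm², y = 173 mm, Ī = 36 583 500 mm⁴.
Top plate: 130 × 24, A = 3 120 mm², y = 330 mm, Ī = 149 760 mm⁴.
Centroid: ȳ = ΣA·y / ΣA = 132.377 mm.
Transfer each piece to the centroidal x-axis using Ī + A·d² with d = y − 132.377:
  bottom plate: d = -118.377 mm → contributes +98 548 789 mm⁴
  web plate: d = 40.6232 mm → contributes +45 197 779 mm⁴
  top plate: d = 197.623 mm → contributes +122 001 148 mm⁴
Total I = 265 747 715 mm⁴.
Extreme fibre distance c = 209.623 mm; S = I/c = 1 267 740 mm³.

S_x ≈ 1.268 × 10⁶ mm³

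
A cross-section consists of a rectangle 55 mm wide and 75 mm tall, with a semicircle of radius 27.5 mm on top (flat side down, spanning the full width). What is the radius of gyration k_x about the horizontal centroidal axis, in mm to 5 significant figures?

k_x ≈ 28.204 mm

Decompose the section into non-overlapping parts with the origin at the bottom-left of its bounding rectangle.
Rectangular body: 55 × 75, A = 4 125 mm², y = 37.5 mm, Ī = 1 933 594 mm⁴.
Semicircular cap: semicircle r = 27.5, A = 1187.915 mm², y = 86.67136 mm, Ī = 62771.55 mm⁴.
Centroid: ȳ = ΣA·y / ΣA = 48.49423 mm.
Transfer each piece to the horizontal centroidal axis using Ī + A·d² with d = y − 48.49423:
  rectangular body: d = -10.99423 mm → contributes +2 432 195 mm⁴
  semicircular cap: d = 38.17714 mm → contributes +1 794 150 mm⁴
Total I = 4 226 345 mm⁴.
Radius of gyration: k = √(I/A) = √(4 226 345 / 5312.915) = 28.20435 mm.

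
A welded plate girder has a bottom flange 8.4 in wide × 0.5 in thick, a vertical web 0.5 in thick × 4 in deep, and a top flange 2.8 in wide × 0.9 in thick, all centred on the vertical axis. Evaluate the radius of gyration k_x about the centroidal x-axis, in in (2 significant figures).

k_x ≈ 2.1 in

Split into non-overlapping primitives; take the origin at the lower-left of the bounding box.
Bottom plate: 8.4 × 0.5, A = 4.2 in², y = 0.25 in, Ī = 0.0875 in⁴.
Web plate: 0.5 × 4, A = 2 in², y = 2.5 in, Ī = 2.667 in⁴.
Top plate: 2.8 × 0.9, A = 2.52 in², y = 4.95 in, Ī = 0.1701 in⁴.
Centroid: ȳ = ΣA·y / ΣA = 2.124 in.
Transfer each piece to the centroidal x-axis using Ī + A·d² with d = y − 2.124:
  bottom plate: d = -1.874 in → contributes +14.84 in⁴
  web plate: d = 0.3757 in → contributes +2.949 in⁴
  top plate: d = 2.826 in → contributes +20.29 in⁴
Total I = 38.08 in⁴.
Radius of gyration: k = √(I/A) = √(38.08 / 8.72) = 2.09 in.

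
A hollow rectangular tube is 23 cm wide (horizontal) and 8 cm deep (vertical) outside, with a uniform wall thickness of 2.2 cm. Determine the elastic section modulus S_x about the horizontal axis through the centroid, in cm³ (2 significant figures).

Treat the section as a set of non-overlapping primitives; coordinates are from the bounding-box lower-left.
Outer rectangle: 23 × 8, A = 184 cm², y = 4 cm, Ī = 981.3 cm⁴.
Inner void (subtracted): 18.6 × 3.6, A = 66.96 cm², y = 4 cm, Ī = 72.32 cm⁴.
By symmetry the centroid is at mid-height, ȳ = 4 cm.
All pieces are centred on the horizontal axis through the centroid, so I = ΣĪ (holes subtracted) = 909 cm⁴.
Extreme fibre distance c = 4 cm; S = I/c = 227.3 cm³.

S_x ≈ 230 cm³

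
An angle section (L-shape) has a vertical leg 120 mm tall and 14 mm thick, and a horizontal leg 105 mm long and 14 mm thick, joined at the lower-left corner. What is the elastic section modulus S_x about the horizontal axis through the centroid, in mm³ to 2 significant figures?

S_x ≈ 4.9 × 10⁴ mm³

Decompose the section into non-overlapping parts with the origin at the bottom-left of its bounding rectangle.
Vertical leg: 14 × 120, A = 1 680 mm², y = 60 mm, Ī = 2 016 000 mm⁴.
Horizontal leg (remainder): 91 × 14, A = 1 274 mm², y = 7 mm, Ī = 20 809 mm⁴.
Centroid: ȳ = ΣA·y / ΣA = 37.14 mm.
Transfer each piece to the horizontal axis through the centroid using Ī + A·d² with d = y − 37.14:
  vertical leg: d = 22.86 mm → contributes +2 893 766 mm⁴
  horizontal leg (remainder): d = -30.14 mm → contributes +1 178 303 mm⁴
Total I = 4 072 069 mm⁴.
Extreme fibre distance c = 82.86 mm; S = I/c = 49 145 mm³.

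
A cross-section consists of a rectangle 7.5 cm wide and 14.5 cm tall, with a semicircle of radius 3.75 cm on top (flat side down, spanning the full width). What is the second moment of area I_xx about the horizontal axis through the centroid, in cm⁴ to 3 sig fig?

I_xx ≈ 3360 cm⁴

Split into non-overlapping primitives; take the origin at the lower-left of the bounding box.
Rectangular body: 7.5 × 14.5, A = 108.75 cm², y = 7.25 cm, Ī = 1905.4 cm⁴.
Semicircular cap: semicircle r = 3.75, A = 22.089 cm², y = 16.092 cm, Ī = 21.705 cm⁴.
Centroid: ȳ = ΣA·y / ΣA = 8.7427 cm.
Transfer each piece to the horizontal axis through the centroid using Ī + A·d² with d = y − 8.7427:
  rectangular body: d = -1.4927 cm → contributes +2147.7 cm⁴
  semicircular cap: d = 7.3488 cm → contributes +1214.7 cm⁴
Total I = 3362.4 cm⁴.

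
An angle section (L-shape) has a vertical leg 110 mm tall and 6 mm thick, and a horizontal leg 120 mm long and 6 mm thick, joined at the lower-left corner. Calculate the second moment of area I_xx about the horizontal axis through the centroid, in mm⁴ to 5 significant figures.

Decompose the section into non-overlapping parts with the origin at the bottom-left of its bounding rectangle.
Vertical leg: 6 × 110, A = 660 mm², y = 55 mm, Ī = 665 500 mm⁴.
Horizontal leg (remainder): 114 × 6, A = 684 mm², y = 3 mm, Ī = 2 052 mm⁴.
Centroid: ȳ = ΣA·y / ΣA = 28.53571 mm.
Transfer each piece to the horizontal axis through the centroid using Ī + A·d² with d = y − 28.53571:
  vertical leg: d = 26.46429 mm → contributes +1 127 737 mm⁴
  horizontal leg (remainder): d = -25.53571 mm → contributes +448069.7 mm⁴
Total I = 1 575 806 mm⁴.

I_xx ≈ 1.5758 × 10⁶ mm⁴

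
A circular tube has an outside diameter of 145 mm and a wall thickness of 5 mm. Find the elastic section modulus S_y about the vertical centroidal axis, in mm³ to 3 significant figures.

Treat the section as a set of non-overlapping primitives; coordinates are from the bounding-box lower-left.
Outer circle: ⌀145, A = 16 513 mm², x = 72.5 mm, Ī = 21 699 109 mm⁴.
Bore (subtracted): ⌀135, A = 14 314 mm², x = 72.5 mm, Ī = 16 304 406 mm⁴.
By symmetry the centroid is at mid-width, x̄ = 72.5 mm.
All pieces are centred on the vertical centroidal axis, so I = ΣĪ (holes subtracted) = 5 394 704 mm⁴.
Extreme fibre distance c = 72.5 mm; S = I/c = 74 410 mm³.

S_y ≈ 7.44 × 10⁴ mm³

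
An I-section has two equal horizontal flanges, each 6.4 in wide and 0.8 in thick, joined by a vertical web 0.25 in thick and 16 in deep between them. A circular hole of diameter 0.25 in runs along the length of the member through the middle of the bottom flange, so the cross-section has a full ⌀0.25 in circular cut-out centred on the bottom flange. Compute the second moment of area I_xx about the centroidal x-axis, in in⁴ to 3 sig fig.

Split into non-overlapping primitives; take the origin at the lower-left of the bounding box.
Bottom flange: 6.4 × 0.8, A = 5.12 in², y = 0.4 in, Ī = 0.27307 in⁴.
Web: 0.25 × 16, A = 4 in², y = 8.8 in, Ī = 85.333 in⁴.
Top flange: 6.4 × 0.8, A = 5.12 in², y = 17.2 in, Ī = 0.27307 in⁴.
Hole (subtracted): ⌀0.25, A = 0.049087 in², y = 0.4 in, Ī = 0.00019175 in⁴.
Centroid: ȳ = ΣA·y / ΣA = 8.8291 in.
Transfer each piece to the centroidal x-axis using Ī + A·d² with d = y − 8.8291:
  bottom flange: d = -8.4291 in → contributes +364.04 in⁴
  web: d = -0.029056 in → contributes +85.337 in⁴
  top flange: d = 8.3709 in → contributes +359.05 in⁴
  hole: d = -8.4291 in → contributes −3.4878 in⁴
Total I = 804.94 in⁴.

I_xx ≈ 805 in⁴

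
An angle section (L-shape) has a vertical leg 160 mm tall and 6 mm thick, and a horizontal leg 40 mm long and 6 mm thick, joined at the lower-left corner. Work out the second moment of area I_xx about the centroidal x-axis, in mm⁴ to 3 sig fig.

I_xx ≈ 3.05 × 10⁶ mm⁴

Treat the section as a set of non-overlapping primitives; coordinates are from the bounding-box lower-left.
Vertical leg: 6 × 160, A = 960 mm², y = 80 mm, Ī = 2 048 000 mm⁴.
Horizontal leg (remainder): 34 × 6, A = 204 mm², y = 3 mm, Ī = 612 mm⁴.
Centroid: ȳ = ΣA·y / ΣA = 66.505 mm.
Transfer each piece to the centroidal x-axis using Ī + A·d² with d = y − 66.505:
  vertical leg: d = 13.495 mm → contributes +2 222 826 mm⁴
  horizontal leg (remainder): d = -63.505 mm → contributes +823 325 mm⁴
Total I = 3 046 151 mm⁴.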